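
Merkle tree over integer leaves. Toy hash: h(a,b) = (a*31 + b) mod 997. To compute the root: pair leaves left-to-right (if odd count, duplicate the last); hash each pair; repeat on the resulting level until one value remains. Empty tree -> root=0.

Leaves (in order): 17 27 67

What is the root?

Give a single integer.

Answer: 375

Derivation:
L0: [17, 27, 67]
L1: h(17,27)=(17*31+27)%997=554 h(67,67)=(67*31+67)%997=150 -> [554, 150]
L2: h(554,150)=(554*31+150)%997=375 -> [375]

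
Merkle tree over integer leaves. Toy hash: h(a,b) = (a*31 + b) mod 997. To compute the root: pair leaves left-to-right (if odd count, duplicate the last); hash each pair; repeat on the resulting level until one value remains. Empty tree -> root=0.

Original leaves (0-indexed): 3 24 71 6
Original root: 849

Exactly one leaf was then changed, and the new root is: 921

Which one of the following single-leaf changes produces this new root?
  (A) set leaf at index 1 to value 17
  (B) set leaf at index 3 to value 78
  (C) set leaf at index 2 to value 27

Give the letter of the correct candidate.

Answer: B

Derivation:
Original leaves: [3, 24, 71, 6]
Target new root: 921
Try each candidate change and compute the resulting root:
Candidate A: set leaf[1] = 17 -> leaves = [3, 17, 71, 6]
  L0: [3, 17, 71, 6]
  L1: h(3,17)=(3*31+17)%997=110 h(71,6)=(71*31+6)%997=213 -> [110, 213]
  L2: h(110,213)=(110*31+213)%997=632 -> [632]
  root = 632 != target 921
Candidate B: set leaf[3] = 78 -> leaves = [3, 24, 71, 78]
  L0: [3, 24, 71, 78]
  L1: h(3,24)=(3*31+24)%997=117 h(71,78)=(71*31+78)%997=285 -> [117, 285]
  L2: h(117,285)=(117*31+285)%997=921 -> [921]
  root = 921 == target 921  ** MATCH **
Candidate C: set leaf[2] = 27 -> leaves = [3, 24, 27, 6]
  L0: [3, 24, 27, 6]
  L1: h(3,24)=(3*31+24)%997=117 h(27,6)=(27*31+6)%997=843 -> [117, 843]
  L2: h(117,843)=(117*31+843)%997=482 -> [482]
  root = 482 != target 921
Candidate B produces the target root.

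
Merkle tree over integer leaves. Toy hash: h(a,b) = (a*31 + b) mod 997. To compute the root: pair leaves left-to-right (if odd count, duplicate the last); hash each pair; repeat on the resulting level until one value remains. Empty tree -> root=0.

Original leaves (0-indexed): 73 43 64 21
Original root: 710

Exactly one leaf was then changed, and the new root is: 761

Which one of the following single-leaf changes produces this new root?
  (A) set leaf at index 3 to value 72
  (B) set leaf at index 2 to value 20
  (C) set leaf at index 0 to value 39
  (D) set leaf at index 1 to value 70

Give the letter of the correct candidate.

Original leaves: [73, 43, 64, 21]
Target new root: 761
Try each candidate change and compute the resulting root:
Candidate A: set leaf[3] = 72 -> leaves = [73, 43, 64, 72]
  L0: [73, 43, 64, 72]
  L1: h(73,43)=(73*31+43)%997=312 h(64,72)=(64*31+72)%997=62 -> [312, 62]
  L2: h(312,62)=(312*31+62)%997=761 -> [761]
  root = 761 == target 761  ** MATCH **
Candidate B: set leaf[2] = 20 -> leaves = [73, 43, 20, 21]
  L0: [73, 43, 20, 21]
  L1: h(73,43)=(73*31+43)%997=312 h(20,21)=(20*31+21)%997=641 -> [312, 641]
  L2: h(312,641)=(312*31+641)%997=343 -> [343]
  root = 343 != target 761
Candidate C: set leaf[0] = 39 -> leaves = [39, 43, 64, 21]
  L0: [39, 43, 64, 21]
  L1: h(39,43)=(39*31+43)%997=255 h(64,21)=(64*31+21)%997=11 -> [255, 11]
  L2: h(255,11)=(255*31+11)%997=937 -> [937]
  root = 937 != target 761
Candidate D: set leaf[1] = 70 -> leaves = [73, 70, 64, 21]
  L0: [73, 70, 64, 21]
  L1: h(73,70)=(73*31+70)%997=339 h(64,21)=(64*31+21)%997=11 -> [339, 11]
  L2: h(339,11)=(339*31+11)%997=550 -> [550]
  root = 550 != target 761
Candidate A produces the target root.

Answer: A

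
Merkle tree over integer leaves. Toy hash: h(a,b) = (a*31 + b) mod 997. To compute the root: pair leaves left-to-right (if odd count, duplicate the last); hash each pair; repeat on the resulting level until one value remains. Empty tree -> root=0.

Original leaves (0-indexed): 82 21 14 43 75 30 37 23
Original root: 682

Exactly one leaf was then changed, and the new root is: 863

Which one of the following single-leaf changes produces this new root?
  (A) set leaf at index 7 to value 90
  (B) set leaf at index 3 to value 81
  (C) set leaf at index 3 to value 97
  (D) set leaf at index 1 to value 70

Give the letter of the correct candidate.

Original leaves: [82, 21, 14, 43, 75, 30, 37, 23]
Target new root: 863
Try each candidate change and compute the resulting root:
Candidate A: set leaf[7] = 90 -> leaves = [82, 21, 14, 43, 75, 30, 37, 90]
  L0: [82, 21, 14, 43, 75, 30, 37, 90]
  L1: h(82,21)=(82*31+21)%997=569 h(14,43)=(14*31+43)%997=477 h(75,30)=(75*31+30)%997=361 h(37,90)=(37*31+90)%997=240 -> [569, 477, 361, 240]
  L2: h(569,477)=(569*31+477)%997=170 h(361,240)=(361*31+240)%997=464 -> [170, 464]
  L3: h(170,464)=(170*31+464)%997=749 -> [749]
  root = 749 != target 863
Candidate B: set leaf[3] = 81 -> leaves = [82, 21, 14, 81, 75, 30, 37, 23]
  L0: [82, 21, 14, 81, 75, 30, 37, 23]
  L1: h(82,21)=(82*31+21)%997=569 h(14,81)=(14*31+81)%997=515 h(75,30)=(75*31+30)%997=361 h(37,23)=(37*31+23)%997=173 -> [569, 515, 361, 173]
  L2: h(569,515)=(569*31+515)%997=208 h(361,173)=(361*31+173)%997=397 -> [208, 397]
  L3: h(208,397)=(208*31+397)%997=863 -> [863]
  root = 863 == target 863  ** MATCH **
Candidate C: set leaf[3] = 97 -> leaves = [82, 21, 14, 97, 75, 30, 37, 23]
  L0: [82, 21, 14, 97, 75, 30, 37, 23]
  L1: h(82,21)=(82*31+21)%997=569 h(14,97)=(14*31+97)%997=531 h(75,30)=(75*31+30)%997=361 h(37,23)=(37*31+23)%997=173 -> [569, 531, 361, 173]
  L2: h(569,531)=(569*31+531)%997=224 h(361,173)=(361*31+173)%997=397 -> [224, 397]
  L3: h(224,397)=(224*31+397)%997=362 -> [362]
  root = 362 != target 863
Candidate D: set leaf[1] = 70 -> leaves = [82, 70, 14, 43, 75, 30, 37, 23]
  L0: [82, 70, 14, 43, 75, 30, 37, 23]
  L1: h(82,70)=(82*31+70)%997=618 h(14,43)=(14*31+43)%997=477 h(75,30)=(75*31+30)%997=361 h(37,23)=(37*31+23)%997=173 -> [618, 477, 361, 173]
  L2: h(618,477)=(618*31+477)%997=692 h(361,173)=(361*31+173)%997=397 -> [692, 397]
  L3: h(692,397)=(692*31+397)%997=912 -> [912]
  root = 912 != target 863
Candidate B produces the target root.

Answer: B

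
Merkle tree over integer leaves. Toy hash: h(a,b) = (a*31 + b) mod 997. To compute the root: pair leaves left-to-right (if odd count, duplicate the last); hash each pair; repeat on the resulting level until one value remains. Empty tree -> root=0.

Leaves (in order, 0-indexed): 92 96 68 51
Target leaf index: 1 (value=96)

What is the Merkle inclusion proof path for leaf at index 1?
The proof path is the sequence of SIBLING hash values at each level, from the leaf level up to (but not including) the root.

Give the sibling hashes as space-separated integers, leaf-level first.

L0 (leaves): [92, 96, 68, 51], target index=1
L1: h(92,96)=(92*31+96)%997=954 [pair 0] h(68,51)=(68*31+51)%997=165 [pair 1] -> [954, 165]
  Sibling for proof at L0: 92
L2: h(954,165)=(954*31+165)%997=826 [pair 0] -> [826]
  Sibling for proof at L1: 165
Root: 826
Proof path (sibling hashes from leaf to root): [92, 165]

Answer: 92 165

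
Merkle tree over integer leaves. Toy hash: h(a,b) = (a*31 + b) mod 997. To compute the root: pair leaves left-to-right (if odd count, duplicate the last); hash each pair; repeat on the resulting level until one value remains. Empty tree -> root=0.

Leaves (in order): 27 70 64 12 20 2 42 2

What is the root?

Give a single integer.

Answer: 957

Derivation:
L0: [27, 70, 64, 12, 20, 2, 42, 2]
L1: h(27,70)=(27*31+70)%997=907 h(64,12)=(64*31+12)%997=2 h(20,2)=(20*31+2)%997=622 h(42,2)=(42*31+2)%997=307 -> [907, 2, 622, 307]
L2: h(907,2)=(907*31+2)%997=203 h(622,307)=(622*31+307)%997=646 -> [203, 646]
L3: h(203,646)=(203*31+646)%997=957 -> [957]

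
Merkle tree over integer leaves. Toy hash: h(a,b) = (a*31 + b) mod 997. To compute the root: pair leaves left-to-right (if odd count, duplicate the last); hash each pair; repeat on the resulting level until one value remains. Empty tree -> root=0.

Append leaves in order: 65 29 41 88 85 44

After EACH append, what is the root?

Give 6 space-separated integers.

Answer: 65 50 868 915 750 435

Derivation:
After append 65 (leaves=[65]):
  L0: [65]
  root=65
After append 29 (leaves=[65, 29]):
  L0: [65, 29]
  L1: h(65,29)=(65*31+29)%997=50 -> [50]
  root=50
After append 41 (leaves=[65, 29, 41]):
  L0: [65, 29, 41]
  L1: h(65,29)=(65*31+29)%997=50 h(41,41)=(41*31+41)%997=315 -> [50, 315]
  L2: h(50,315)=(50*31+315)%997=868 -> [868]
  root=868
After append 88 (leaves=[65, 29, 41, 88]):
  L0: [65, 29, 41, 88]
  L1: h(65,29)=(65*31+29)%997=50 h(41,88)=(41*31+88)%997=362 -> [50, 362]
  L2: h(50,362)=(50*31+362)%997=915 -> [915]
  root=915
After append 85 (leaves=[65, 29, 41, 88, 85]):
  L0: [65, 29, 41, 88, 85]
  L1: h(65,29)=(65*31+29)%997=50 h(41,88)=(41*31+88)%997=362 h(85,85)=(85*31+85)%997=726 -> [50, 362, 726]
  L2: h(50,362)=(50*31+362)%997=915 h(726,726)=(726*31+726)%997=301 -> [915, 301]
  L3: h(915,301)=(915*31+301)%997=750 -> [750]
  root=750
After append 44 (leaves=[65, 29, 41, 88, 85, 44]):
  L0: [65, 29, 41, 88, 85, 44]
  L1: h(65,29)=(65*31+29)%997=50 h(41,88)=(41*31+88)%997=362 h(85,44)=(85*31+44)%997=685 -> [50, 362, 685]
  L2: h(50,362)=(50*31+362)%997=915 h(685,685)=(685*31+685)%997=983 -> [915, 983]
  L3: h(915,983)=(915*31+983)%997=435 -> [435]
  root=435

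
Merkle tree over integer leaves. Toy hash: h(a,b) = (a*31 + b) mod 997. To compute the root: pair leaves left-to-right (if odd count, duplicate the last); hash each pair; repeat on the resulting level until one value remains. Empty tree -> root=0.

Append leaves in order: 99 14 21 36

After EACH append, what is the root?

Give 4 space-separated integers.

Answer: 99 92 533 548

Derivation:
After append 99 (leaves=[99]):
  L0: [99]
  root=99
After append 14 (leaves=[99, 14]):
  L0: [99, 14]
  L1: h(99,14)=(99*31+14)%997=92 -> [92]
  root=92
After append 21 (leaves=[99, 14, 21]):
  L0: [99, 14, 21]
  L1: h(99,14)=(99*31+14)%997=92 h(21,21)=(21*31+21)%997=672 -> [92, 672]
  L2: h(92,672)=(92*31+672)%997=533 -> [533]
  root=533
After append 36 (leaves=[99, 14, 21, 36]):
  L0: [99, 14, 21, 36]
  L1: h(99,14)=(99*31+14)%997=92 h(21,36)=(21*31+36)%997=687 -> [92, 687]
  L2: h(92,687)=(92*31+687)%997=548 -> [548]
  root=548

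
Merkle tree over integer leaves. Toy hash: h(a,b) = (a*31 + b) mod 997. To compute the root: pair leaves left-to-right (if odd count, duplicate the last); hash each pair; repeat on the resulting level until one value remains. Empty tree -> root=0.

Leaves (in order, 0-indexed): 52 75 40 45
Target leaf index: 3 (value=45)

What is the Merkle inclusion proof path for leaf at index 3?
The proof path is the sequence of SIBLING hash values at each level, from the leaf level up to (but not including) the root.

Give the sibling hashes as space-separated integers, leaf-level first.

Answer: 40 690

Derivation:
L0 (leaves): [52, 75, 40, 45], target index=3
L1: h(52,75)=(52*31+75)%997=690 [pair 0] h(40,45)=(40*31+45)%997=288 [pair 1] -> [690, 288]
  Sibling for proof at L0: 40
L2: h(690,288)=(690*31+288)%997=741 [pair 0] -> [741]
  Sibling for proof at L1: 690
Root: 741
Proof path (sibling hashes from leaf to root): [40, 690]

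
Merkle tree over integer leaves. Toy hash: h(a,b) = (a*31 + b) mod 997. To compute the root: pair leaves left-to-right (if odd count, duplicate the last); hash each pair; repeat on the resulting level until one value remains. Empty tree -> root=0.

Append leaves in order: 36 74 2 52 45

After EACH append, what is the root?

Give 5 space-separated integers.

After append 36 (leaves=[36]):
  L0: [36]
  root=36
After append 74 (leaves=[36, 74]):
  L0: [36, 74]
  L1: h(36,74)=(36*31+74)%997=193 -> [193]
  root=193
After append 2 (leaves=[36, 74, 2]):
  L0: [36, 74, 2]
  L1: h(36,74)=(36*31+74)%997=193 h(2,2)=(2*31+2)%997=64 -> [193, 64]
  L2: h(193,64)=(193*31+64)%997=65 -> [65]
  root=65
After append 52 (leaves=[36, 74, 2, 52]):
  L0: [36, 74, 2, 52]
  L1: h(36,74)=(36*31+74)%997=193 h(2,52)=(2*31+52)%997=114 -> [193, 114]
  L2: h(193,114)=(193*31+114)%997=115 -> [115]
  root=115
After append 45 (leaves=[36, 74, 2, 52, 45]):
  L0: [36, 74, 2, 52, 45]
  L1: h(36,74)=(36*31+74)%997=193 h(2,52)=(2*31+52)%997=114 h(45,45)=(45*31+45)%997=443 -> [193, 114, 443]
  L2: h(193,114)=(193*31+114)%997=115 h(443,443)=(443*31+443)%997=218 -> [115, 218]
  L3: h(115,218)=(115*31+218)%997=792 -> [792]
  root=792

Answer: 36 193 65 115 792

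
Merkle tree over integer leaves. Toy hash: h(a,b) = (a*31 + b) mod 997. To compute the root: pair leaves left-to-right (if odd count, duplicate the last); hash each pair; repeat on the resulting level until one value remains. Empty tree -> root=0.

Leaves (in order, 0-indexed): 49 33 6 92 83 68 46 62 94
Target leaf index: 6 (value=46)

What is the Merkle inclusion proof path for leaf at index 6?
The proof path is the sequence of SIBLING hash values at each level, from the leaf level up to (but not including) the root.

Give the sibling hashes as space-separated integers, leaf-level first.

L0 (leaves): [49, 33, 6, 92, 83, 68, 46, 62, 94], target index=6
L1: h(49,33)=(49*31+33)%997=555 [pair 0] h(6,92)=(6*31+92)%997=278 [pair 1] h(83,68)=(83*31+68)%997=647 [pair 2] h(46,62)=(46*31+62)%997=491 [pair 3] h(94,94)=(94*31+94)%997=17 [pair 4] -> [555, 278, 647, 491, 17]
  Sibling for proof at L0: 62
L2: h(555,278)=(555*31+278)%997=534 [pair 0] h(647,491)=(647*31+491)%997=608 [pair 1] h(17,17)=(17*31+17)%997=544 [pair 2] -> [534, 608, 544]
  Sibling for proof at L1: 647
L3: h(534,608)=(534*31+608)%997=213 [pair 0] h(544,544)=(544*31+544)%997=459 [pair 1] -> [213, 459]
  Sibling for proof at L2: 534
L4: h(213,459)=(213*31+459)%997=83 [pair 0] -> [83]
  Sibling for proof at L3: 459
Root: 83
Proof path (sibling hashes from leaf to root): [62, 647, 534, 459]

Answer: 62 647 534 459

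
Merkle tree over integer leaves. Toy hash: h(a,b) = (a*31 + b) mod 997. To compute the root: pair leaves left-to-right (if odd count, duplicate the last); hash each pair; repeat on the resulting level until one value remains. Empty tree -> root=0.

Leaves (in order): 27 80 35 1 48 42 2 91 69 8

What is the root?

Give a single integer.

L0: [27, 80, 35, 1, 48, 42, 2, 91, 69, 8]
L1: h(27,80)=(27*31+80)%997=917 h(35,1)=(35*31+1)%997=89 h(48,42)=(48*31+42)%997=533 h(2,91)=(2*31+91)%997=153 h(69,8)=(69*31+8)%997=153 -> [917, 89, 533, 153, 153]
L2: h(917,89)=(917*31+89)%997=600 h(533,153)=(533*31+153)%997=724 h(153,153)=(153*31+153)%997=908 -> [600, 724, 908]
L3: h(600,724)=(600*31+724)%997=381 h(908,908)=(908*31+908)%997=143 -> [381, 143]
L4: h(381,143)=(381*31+143)%997=987 -> [987]

Answer: 987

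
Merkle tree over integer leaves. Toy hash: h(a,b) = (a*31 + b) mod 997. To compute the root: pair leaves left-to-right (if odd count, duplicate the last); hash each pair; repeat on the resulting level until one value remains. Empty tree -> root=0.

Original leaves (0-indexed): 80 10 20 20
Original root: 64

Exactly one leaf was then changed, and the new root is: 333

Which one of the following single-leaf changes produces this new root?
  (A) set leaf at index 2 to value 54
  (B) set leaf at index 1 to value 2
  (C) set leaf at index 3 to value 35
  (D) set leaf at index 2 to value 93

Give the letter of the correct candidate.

Answer: D

Derivation:
Original leaves: [80, 10, 20, 20]
Target new root: 333
Try each candidate change and compute the resulting root:
Candidate A: set leaf[2] = 54 -> leaves = [80, 10, 54, 20]
  L0: [80, 10, 54, 20]
  L1: h(80,10)=(80*31+10)%997=496 h(54,20)=(54*31+20)%997=697 -> [496, 697]
  L2: h(496,697)=(496*31+697)%997=121 -> [121]
  root = 121 != target 333
Candidate B: set leaf[1] = 2 -> leaves = [80, 2, 20, 20]
  L0: [80, 2, 20, 20]
  L1: h(80,2)=(80*31+2)%997=488 h(20,20)=(20*31+20)%997=640 -> [488, 640]
  L2: h(488,640)=(488*31+640)%997=813 -> [813]
  root = 813 != target 333
Candidate C: set leaf[3] = 35 -> leaves = [80, 10, 20, 35]
  L0: [80, 10, 20, 35]
  L1: h(80,10)=(80*31+10)%997=496 h(20,35)=(20*31+35)%997=655 -> [496, 655]
  L2: h(496,655)=(496*31+655)%997=79 -> [79]
  root = 79 != target 333
Candidate D: set leaf[2] = 93 -> leaves = [80, 10, 93, 20]
  L0: [80, 10, 93, 20]
  L1: h(80,10)=(80*31+10)%997=496 h(93,20)=(93*31+20)%997=909 -> [496, 909]
  L2: h(496,909)=(496*31+909)%997=333 -> [333]
  root = 333 == target 333  ** MATCH **
Candidate D produces the target root.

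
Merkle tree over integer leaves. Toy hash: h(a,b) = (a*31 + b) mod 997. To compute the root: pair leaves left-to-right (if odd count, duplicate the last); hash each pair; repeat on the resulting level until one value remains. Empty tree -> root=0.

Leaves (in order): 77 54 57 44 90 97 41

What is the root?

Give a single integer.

Answer: 251

Derivation:
L0: [77, 54, 57, 44, 90, 97, 41]
L1: h(77,54)=(77*31+54)%997=447 h(57,44)=(57*31+44)%997=814 h(90,97)=(90*31+97)%997=893 h(41,41)=(41*31+41)%997=315 -> [447, 814, 893, 315]
L2: h(447,814)=(447*31+814)%997=713 h(893,315)=(893*31+315)%997=82 -> [713, 82]
L3: h(713,82)=(713*31+82)%997=251 -> [251]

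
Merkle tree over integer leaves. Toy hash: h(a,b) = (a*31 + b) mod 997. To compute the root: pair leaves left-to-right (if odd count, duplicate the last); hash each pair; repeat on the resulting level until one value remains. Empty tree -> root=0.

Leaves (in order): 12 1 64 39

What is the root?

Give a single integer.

Answer: 625

Derivation:
L0: [12, 1, 64, 39]
L1: h(12,1)=(12*31+1)%997=373 h(64,39)=(64*31+39)%997=29 -> [373, 29]
L2: h(373,29)=(373*31+29)%997=625 -> [625]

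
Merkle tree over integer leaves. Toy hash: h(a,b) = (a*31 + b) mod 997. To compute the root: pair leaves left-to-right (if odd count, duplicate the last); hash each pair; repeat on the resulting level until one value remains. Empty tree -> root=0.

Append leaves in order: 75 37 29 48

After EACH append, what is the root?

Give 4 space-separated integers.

After append 75 (leaves=[75]):
  L0: [75]
  root=75
After append 37 (leaves=[75, 37]):
  L0: [75, 37]
  L1: h(75,37)=(75*31+37)%997=368 -> [368]
  root=368
After append 29 (leaves=[75, 37, 29]):
  L0: [75, 37, 29]
  L1: h(75,37)=(75*31+37)%997=368 h(29,29)=(29*31+29)%997=928 -> [368, 928]
  L2: h(368,928)=(368*31+928)%997=372 -> [372]
  root=372
After append 48 (leaves=[75, 37, 29, 48]):
  L0: [75, 37, 29, 48]
  L1: h(75,37)=(75*31+37)%997=368 h(29,48)=(29*31+48)%997=947 -> [368, 947]
  L2: h(368,947)=(368*31+947)%997=391 -> [391]
  root=391

Answer: 75 368 372 391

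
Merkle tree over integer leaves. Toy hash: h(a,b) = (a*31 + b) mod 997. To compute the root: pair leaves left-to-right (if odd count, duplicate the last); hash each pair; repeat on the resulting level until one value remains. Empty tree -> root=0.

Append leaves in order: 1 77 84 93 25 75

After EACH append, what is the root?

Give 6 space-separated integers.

Answer: 1 108 54 63 634 240

Derivation:
After append 1 (leaves=[1]):
  L0: [1]
  root=1
After append 77 (leaves=[1, 77]):
  L0: [1, 77]
  L1: h(1,77)=(1*31+77)%997=108 -> [108]
  root=108
After append 84 (leaves=[1, 77, 84]):
  L0: [1, 77, 84]
  L1: h(1,77)=(1*31+77)%997=108 h(84,84)=(84*31+84)%997=694 -> [108, 694]
  L2: h(108,694)=(108*31+694)%997=54 -> [54]
  root=54
After append 93 (leaves=[1, 77, 84, 93]):
  L0: [1, 77, 84, 93]
  L1: h(1,77)=(1*31+77)%997=108 h(84,93)=(84*31+93)%997=703 -> [108, 703]
  L2: h(108,703)=(108*31+703)%997=63 -> [63]
  root=63
After append 25 (leaves=[1, 77, 84, 93, 25]):
  L0: [1, 77, 84, 93, 25]
  L1: h(1,77)=(1*31+77)%997=108 h(84,93)=(84*31+93)%997=703 h(25,25)=(25*31+25)%997=800 -> [108, 703, 800]
  L2: h(108,703)=(108*31+703)%997=63 h(800,800)=(800*31+800)%997=675 -> [63, 675]
  L3: h(63,675)=(63*31+675)%997=634 -> [634]
  root=634
After append 75 (leaves=[1, 77, 84, 93, 25, 75]):
  L0: [1, 77, 84, 93, 25, 75]
  L1: h(1,77)=(1*31+77)%997=108 h(84,93)=(84*31+93)%997=703 h(25,75)=(25*31+75)%997=850 -> [108, 703, 850]
  L2: h(108,703)=(108*31+703)%997=63 h(850,850)=(850*31+850)%997=281 -> [63, 281]
  L3: h(63,281)=(63*31+281)%997=240 -> [240]
  root=240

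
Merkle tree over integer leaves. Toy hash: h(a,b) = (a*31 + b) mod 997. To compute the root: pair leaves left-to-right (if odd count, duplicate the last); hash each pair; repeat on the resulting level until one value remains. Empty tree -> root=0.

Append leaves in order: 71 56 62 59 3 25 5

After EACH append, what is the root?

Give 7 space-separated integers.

Answer: 71 263 167 164 180 884 926

Derivation:
After append 71 (leaves=[71]):
  L0: [71]
  root=71
After append 56 (leaves=[71, 56]):
  L0: [71, 56]
  L1: h(71,56)=(71*31+56)%997=263 -> [263]
  root=263
After append 62 (leaves=[71, 56, 62]):
  L0: [71, 56, 62]
  L1: h(71,56)=(71*31+56)%997=263 h(62,62)=(62*31+62)%997=987 -> [263, 987]
  L2: h(263,987)=(263*31+987)%997=167 -> [167]
  root=167
After append 59 (leaves=[71, 56, 62, 59]):
  L0: [71, 56, 62, 59]
  L1: h(71,56)=(71*31+56)%997=263 h(62,59)=(62*31+59)%997=984 -> [263, 984]
  L2: h(263,984)=(263*31+984)%997=164 -> [164]
  root=164
After append 3 (leaves=[71, 56, 62, 59, 3]):
  L0: [71, 56, 62, 59, 3]
  L1: h(71,56)=(71*31+56)%997=263 h(62,59)=(62*31+59)%997=984 h(3,3)=(3*31+3)%997=96 -> [263, 984, 96]
  L2: h(263,984)=(263*31+984)%997=164 h(96,96)=(96*31+96)%997=81 -> [164, 81]
  L3: h(164,81)=(164*31+81)%997=180 -> [180]
  root=180
After append 25 (leaves=[71, 56, 62, 59, 3, 25]):
  L0: [71, 56, 62, 59, 3, 25]
  L1: h(71,56)=(71*31+56)%997=263 h(62,59)=(62*31+59)%997=984 h(3,25)=(3*31+25)%997=118 -> [263, 984, 118]
  L2: h(263,984)=(263*31+984)%997=164 h(118,118)=(118*31+118)%997=785 -> [164, 785]
  L3: h(164,785)=(164*31+785)%997=884 -> [884]
  root=884
After append 5 (leaves=[71, 56, 62, 59, 3, 25, 5]):
  L0: [71, 56, 62, 59, 3, 25, 5]
  L1: h(71,56)=(71*31+56)%997=263 h(62,59)=(62*31+59)%997=984 h(3,25)=(3*31+25)%997=118 h(5,5)=(5*31+5)%997=160 -> [263, 984, 118, 160]
  L2: h(263,984)=(263*31+984)%997=164 h(118,160)=(118*31+160)%997=827 -> [164, 827]
  L3: h(164,827)=(164*31+827)%997=926 -> [926]
  root=926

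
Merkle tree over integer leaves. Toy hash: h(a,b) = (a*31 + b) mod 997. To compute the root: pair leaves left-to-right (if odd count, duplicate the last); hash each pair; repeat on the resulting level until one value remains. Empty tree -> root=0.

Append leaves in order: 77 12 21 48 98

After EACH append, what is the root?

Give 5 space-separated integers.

Answer: 77 405 266 293 762

Derivation:
After append 77 (leaves=[77]):
  L0: [77]
  root=77
After append 12 (leaves=[77, 12]):
  L0: [77, 12]
  L1: h(77,12)=(77*31+12)%997=405 -> [405]
  root=405
After append 21 (leaves=[77, 12, 21]):
  L0: [77, 12, 21]
  L1: h(77,12)=(77*31+12)%997=405 h(21,21)=(21*31+21)%997=672 -> [405, 672]
  L2: h(405,672)=(405*31+672)%997=266 -> [266]
  root=266
After append 48 (leaves=[77, 12, 21, 48]):
  L0: [77, 12, 21, 48]
  L1: h(77,12)=(77*31+12)%997=405 h(21,48)=(21*31+48)%997=699 -> [405, 699]
  L2: h(405,699)=(405*31+699)%997=293 -> [293]
  root=293
After append 98 (leaves=[77, 12, 21, 48, 98]):
  L0: [77, 12, 21, 48, 98]
  L1: h(77,12)=(77*31+12)%997=405 h(21,48)=(21*31+48)%997=699 h(98,98)=(98*31+98)%997=145 -> [405, 699, 145]
  L2: h(405,699)=(405*31+699)%997=293 h(145,145)=(145*31+145)%997=652 -> [293, 652]
  L3: h(293,652)=(293*31+652)%997=762 -> [762]
  root=762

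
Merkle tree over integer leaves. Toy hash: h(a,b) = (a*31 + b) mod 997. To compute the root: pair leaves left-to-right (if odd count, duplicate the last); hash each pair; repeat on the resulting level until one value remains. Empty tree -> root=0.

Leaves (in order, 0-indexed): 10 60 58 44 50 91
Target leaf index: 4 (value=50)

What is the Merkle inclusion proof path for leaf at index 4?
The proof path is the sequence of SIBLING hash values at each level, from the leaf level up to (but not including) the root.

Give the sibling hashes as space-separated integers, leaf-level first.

Answer: 91 644 351

Derivation:
L0 (leaves): [10, 60, 58, 44, 50, 91], target index=4
L1: h(10,60)=(10*31+60)%997=370 [pair 0] h(58,44)=(58*31+44)%997=845 [pair 1] h(50,91)=(50*31+91)%997=644 [pair 2] -> [370, 845, 644]
  Sibling for proof at L0: 91
L2: h(370,845)=(370*31+845)%997=351 [pair 0] h(644,644)=(644*31+644)%997=668 [pair 1] -> [351, 668]
  Sibling for proof at L1: 644
L3: h(351,668)=(351*31+668)%997=582 [pair 0] -> [582]
  Sibling for proof at L2: 351
Root: 582
Proof path (sibling hashes from leaf to root): [91, 644, 351]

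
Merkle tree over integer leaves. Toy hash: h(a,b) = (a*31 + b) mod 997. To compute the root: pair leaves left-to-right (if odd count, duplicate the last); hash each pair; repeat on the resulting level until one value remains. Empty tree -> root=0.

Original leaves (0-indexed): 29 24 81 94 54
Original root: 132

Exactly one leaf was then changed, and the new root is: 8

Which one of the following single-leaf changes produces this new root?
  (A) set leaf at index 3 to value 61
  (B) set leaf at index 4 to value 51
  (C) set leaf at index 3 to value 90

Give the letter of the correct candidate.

Answer: C

Derivation:
Original leaves: [29, 24, 81, 94, 54]
Target new root: 8
Try each candidate change and compute the resulting root:
Candidate A: set leaf[3] = 61 -> leaves = [29, 24, 81, 61, 54]
  L0: [29, 24, 81, 61, 54]
  L1: h(29,24)=(29*31+24)%997=923 h(81,61)=(81*31+61)%997=578 h(54,54)=(54*31+54)%997=731 -> [923, 578, 731]
  L2: h(923,578)=(923*31+578)%997=278 h(731,731)=(731*31+731)%997=461 -> [278, 461]
  L3: h(278,461)=(278*31+461)%997=106 -> [106]
  root = 106 != target 8
Candidate B: set leaf[4] = 51 -> leaves = [29, 24, 81, 94, 51]
  L0: [29, 24, 81, 94, 51]
  L1: h(29,24)=(29*31+24)%997=923 h(81,94)=(81*31+94)%997=611 h(51,51)=(51*31+51)%997=635 -> [923, 611, 635]
  L2: h(923,611)=(923*31+611)%997=311 h(635,635)=(635*31+635)%997=380 -> [311, 380]
  L3: h(311,380)=(311*31+380)%997=51 -> [51]
  root = 51 != target 8
Candidate C: set leaf[3] = 90 -> leaves = [29, 24, 81, 90, 54]
  L0: [29, 24, 81, 90, 54]
  L1: h(29,24)=(29*31+24)%997=923 h(81,90)=(81*31+90)%997=607 h(54,54)=(54*31+54)%997=731 -> [923, 607, 731]
  L2: h(923,607)=(923*31+607)%997=307 h(731,731)=(731*31+731)%997=461 -> [307, 461]
  L3: h(307,461)=(307*31+461)%997=8 -> [8]
  root = 8 == target 8  ** MATCH **
Candidate C produces the target root.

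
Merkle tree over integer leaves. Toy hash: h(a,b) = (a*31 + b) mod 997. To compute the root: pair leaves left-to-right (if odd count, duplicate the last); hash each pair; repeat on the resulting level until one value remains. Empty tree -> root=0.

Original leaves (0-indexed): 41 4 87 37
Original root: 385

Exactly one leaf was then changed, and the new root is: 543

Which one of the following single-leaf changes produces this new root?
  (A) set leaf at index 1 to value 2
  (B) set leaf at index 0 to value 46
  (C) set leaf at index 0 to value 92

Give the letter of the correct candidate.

Original leaves: [41, 4, 87, 37]
Target new root: 543
Try each candidate change and compute the resulting root:
Candidate A: set leaf[1] = 2 -> leaves = [41, 2, 87, 37]
  L0: [41, 2, 87, 37]
  L1: h(41,2)=(41*31+2)%997=276 h(87,37)=(87*31+37)%997=740 -> [276, 740]
  L2: h(276,740)=(276*31+740)%997=323 -> [323]
  root = 323 != target 543
Candidate B: set leaf[0] = 46 -> leaves = [46, 4, 87, 37]
  L0: [46, 4, 87, 37]
  L1: h(46,4)=(46*31+4)%997=433 h(87,37)=(87*31+37)%997=740 -> [433, 740]
  L2: h(433,740)=(433*31+740)%997=205 -> [205]
  root = 205 != target 543
Candidate C: set leaf[0] = 92 -> leaves = [92, 4, 87, 37]
  L0: [92, 4, 87, 37]
  L1: h(92,4)=(92*31+4)%997=862 h(87,37)=(87*31+37)%997=740 -> [862, 740]
  L2: h(862,740)=(862*31+740)%997=543 -> [543]
  root = 543 == target 543  ** MATCH **
Candidate C produces the target root.

Answer: C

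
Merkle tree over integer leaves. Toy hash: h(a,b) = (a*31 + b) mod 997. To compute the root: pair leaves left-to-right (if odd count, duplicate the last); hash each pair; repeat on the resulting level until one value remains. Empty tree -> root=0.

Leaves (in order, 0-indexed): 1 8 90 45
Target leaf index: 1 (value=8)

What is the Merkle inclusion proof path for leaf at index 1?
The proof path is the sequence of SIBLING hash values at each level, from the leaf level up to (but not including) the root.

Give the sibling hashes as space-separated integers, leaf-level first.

L0 (leaves): [1, 8, 90, 45], target index=1
L1: h(1,8)=(1*31+8)%997=39 [pair 0] h(90,45)=(90*31+45)%997=841 [pair 1] -> [39, 841]
  Sibling for proof at L0: 1
L2: h(39,841)=(39*31+841)%997=56 [pair 0] -> [56]
  Sibling for proof at L1: 841
Root: 56
Proof path (sibling hashes from leaf to root): [1, 841]

Answer: 1 841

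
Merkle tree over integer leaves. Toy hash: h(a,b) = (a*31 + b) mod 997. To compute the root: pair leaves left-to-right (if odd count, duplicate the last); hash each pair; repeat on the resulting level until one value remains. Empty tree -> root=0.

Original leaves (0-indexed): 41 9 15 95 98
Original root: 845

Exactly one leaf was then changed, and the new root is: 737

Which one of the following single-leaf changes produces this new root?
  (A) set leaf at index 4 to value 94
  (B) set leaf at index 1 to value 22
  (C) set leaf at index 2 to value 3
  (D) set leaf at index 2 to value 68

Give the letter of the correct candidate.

Answer: A

Derivation:
Original leaves: [41, 9, 15, 95, 98]
Target new root: 737
Try each candidate change and compute the resulting root:
Candidate A: set leaf[4] = 94 -> leaves = [41, 9, 15, 95, 94]
  L0: [41, 9, 15, 95, 94]
  L1: h(41,9)=(41*31+9)%997=283 h(15,95)=(15*31+95)%997=560 h(94,94)=(94*31+94)%997=17 -> [283, 560, 17]
  L2: h(283,560)=(283*31+560)%997=360 h(17,17)=(17*31+17)%997=544 -> [360, 544]
  L3: h(360,544)=(360*31+544)%997=737 -> [737]
  root = 737 == target 737  ** MATCH **
Candidate B: set leaf[1] = 22 -> leaves = [41, 22, 15, 95, 98]
  L0: [41, 22, 15, 95, 98]
  L1: h(41,22)=(41*31+22)%997=296 h(15,95)=(15*31+95)%997=560 h(98,98)=(98*31+98)%997=145 -> [296, 560, 145]
  L2: h(296,560)=(296*31+560)%997=763 h(145,145)=(145*31+145)%997=652 -> [763, 652]
  L3: h(763,652)=(763*31+652)%997=377 -> [377]
  root = 377 != target 737
Candidate C: set leaf[2] = 3 -> leaves = [41, 9, 3, 95, 98]
  L0: [41, 9, 3, 95, 98]
  L1: h(41,9)=(41*31+9)%997=283 h(3,95)=(3*31+95)%997=188 h(98,98)=(98*31+98)%997=145 -> [283, 188, 145]
  L2: h(283,188)=(283*31+188)%997=985 h(145,145)=(145*31+145)%997=652 -> [985, 652]
  L3: h(985,652)=(985*31+652)%997=280 -> [280]
  root = 280 != target 737
Candidate D: set leaf[2] = 68 -> leaves = [41, 9, 68, 95, 98]
  L0: [41, 9, 68, 95, 98]
  L1: h(41,9)=(41*31+9)%997=283 h(68,95)=(68*31+95)%997=209 h(98,98)=(98*31+98)%997=145 -> [283, 209, 145]
  L2: h(283,209)=(283*31+209)%997=9 h(145,145)=(145*31+145)%997=652 -> [9, 652]
  L3: h(9,652)=(9*31+652)%997=931 -> [931]
  root = 931 != target 737
Candidate A produces the target root.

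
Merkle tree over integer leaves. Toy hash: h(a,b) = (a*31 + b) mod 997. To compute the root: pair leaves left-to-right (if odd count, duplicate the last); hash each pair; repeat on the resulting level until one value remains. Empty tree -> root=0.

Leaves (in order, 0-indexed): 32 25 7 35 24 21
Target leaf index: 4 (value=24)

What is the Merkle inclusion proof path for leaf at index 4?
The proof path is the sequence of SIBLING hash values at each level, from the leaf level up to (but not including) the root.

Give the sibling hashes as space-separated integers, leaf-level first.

L0 (leaves): [32, 25, 7, 35, 24, 21], target index=4
L1: h(32,25)=(32*31+25)%997=20 [pair 0] h(7,35)=(7*31+35)%997=252 [pair 1] h(24,21)=(24*31+21)%997=765 [pair 2] -> [20, 252, 765]
  Sibling for proof at L0: 21
L2: h(20,252)=(20*31+252)%997=872 [pair 0] h(765,765)=(765*31+765)%997=552 [pair 1] -> [872, 552]
  Sibling for proof at L1: 765
L3: h(872,552)=(872*31+552)%997=665 [pair 0] -> [665]
  Sibling for proof at L2: 872
Root: 665
Proof path (sibling hashes from leaf to root): [21, 765, 872]

Answer: 21 765 872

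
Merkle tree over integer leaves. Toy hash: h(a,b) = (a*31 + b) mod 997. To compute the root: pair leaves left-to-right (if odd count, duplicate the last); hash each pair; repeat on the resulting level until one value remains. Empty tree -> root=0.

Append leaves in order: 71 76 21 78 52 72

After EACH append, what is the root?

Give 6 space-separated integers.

After append 71 (leaves=[71]):
  L0: [71]
  root=71
After append 76 (leaves=[71, 76]):
  L0: [71, 76]
  L1: h(71,76)=(71*31+76)%997=283 -> [283]
  root=283
After append 21 (leaves=[71, 76, 21]):
  L0: [71, 76, 21]
  L1: h(71,76)=(71*31+76)%997=283 h(21,21)=(21*31+21)%997=672 -> [283, 672]
  L2: h(283,672)=(283*31+672)%997=472 -> [472]
  root=472
After append 78 (leaves=[71, 76, 21, 78]):
  L0: [71, 76, 21, 78]
  L1: h(71,76)=(71*31+76)%997=283 h(21,78)=(21*31+78)%997=729 -> [283, 729]
  L2: h(283,729)=(283*31+729)%997=529 -> [529]
  root=529
After append 52 (leaves=[71, 76, 21, 78, 52]):
  L0: [71, 76, 21, 78, 52]
  L1: h(71,76)=(71*31+76)%997=283 h(21,78)=(21*31+78)%997=729 h(52,52)=(52*31+52)%997=667 -> [283, 729, 667]
  L2: h(283,729)=(283*31+729)%997=529 h(667,667)=(667*31+667)%997=407 -> [529, 407]
  L3: h(529,407)=(529*31+407)%997=854 -> [854]
  root=854
After append 72 (leaves=[71, 76, 21, 78, 52, 72]):
  L0: [71, 76, 21, 78, 52, 72]
  L1: h(71,76)=(71*31+76)%997=283 h(21,78)=(21*31+78)%997=729 h(52,72)=(52*31+72)%997=687 -> [283, 729, 687]
  L2: h(283,729)=(283*31+729)%997=529 h(687,687)=(687*31+687)%997=50 -> [529, 50]
  L3: h(529,50)=(529*31+50)%997=497 -> [497]
  root=497

Answer: 71 283 472 529 854 497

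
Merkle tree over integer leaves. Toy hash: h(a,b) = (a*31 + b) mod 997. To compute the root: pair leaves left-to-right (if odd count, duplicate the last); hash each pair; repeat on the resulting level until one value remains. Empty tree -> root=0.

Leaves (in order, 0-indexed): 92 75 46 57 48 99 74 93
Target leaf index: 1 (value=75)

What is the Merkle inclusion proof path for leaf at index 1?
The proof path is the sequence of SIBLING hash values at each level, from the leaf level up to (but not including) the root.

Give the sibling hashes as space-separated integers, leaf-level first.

Answer: 92 486 737

Derivation:
L0 (leaves): [92, 75, 46, 57, 48, 99, 74, 93], target index=1
L1: h(92,75)=(92*31+75)%997=933 [pair 0] h(46,57)=(46*31+57)%997=486 [pair 1] h(48,99)=(48*31+99)%997=590 [pair 2] h(74,93)=(74*31+93)%997=393 [pair 3] -> [933, 486, 590, 393]
  Sibling for proof at L0: 92
L2: h(933,486)=(933*31+486)%997=496 [pair 0] h(590,393)=(590*31+393)%997=737 [pair 1] -> [496, 737]
  Sibling for proof at L1: 486
L3: h(496,737)=(496*31+737)%997=161 [pair 0] -> [161]
  Sibling for proof at L2: 737
Root: 161
Proof path (sibling hashes from leaf to root): [92, 486, 737]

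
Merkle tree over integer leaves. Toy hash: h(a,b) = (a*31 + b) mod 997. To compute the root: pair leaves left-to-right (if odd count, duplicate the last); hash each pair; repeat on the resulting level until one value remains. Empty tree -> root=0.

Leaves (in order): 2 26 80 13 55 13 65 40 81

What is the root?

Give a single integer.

L0: [2, 26, 80, 13, 55, 13, 65, 40, 81]
L1: h(2,26)=(2*31+26)%997=88 h(80,13)=(80*31+13)%997=499 h(55,13)=(55*31+13)%997=721 h(65,40)=(65*31+40)%997=61 h(81,81)=(81*31+81)%997=598 -> [88, 499, 721, 61, 598]
L2: h(88,499)=(88*31+499)%997=236 h(721,61)=(721*31+61)%997=478 h(598,598)=(598*31+598)%997=193 -> [236, 478, 193]
L3: h(236,478)=(236*31+478)%997=815 h(193,193)=(193*31+193)%997=194 -> [815, 194]
L4: h(815,194)=(815*31+194)%997=534 -> [534]

Answer: 534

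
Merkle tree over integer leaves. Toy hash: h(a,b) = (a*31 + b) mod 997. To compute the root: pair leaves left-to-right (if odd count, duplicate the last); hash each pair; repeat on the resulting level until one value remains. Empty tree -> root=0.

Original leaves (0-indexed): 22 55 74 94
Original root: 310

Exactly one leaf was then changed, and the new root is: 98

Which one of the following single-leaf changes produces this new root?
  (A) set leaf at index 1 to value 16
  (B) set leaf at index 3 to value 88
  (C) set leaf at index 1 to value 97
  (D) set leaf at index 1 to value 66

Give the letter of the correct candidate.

Answer: A

Derivation:
Original leaves: [22, 55, 74, 94]
Target new root: 98
Try each candidate change and compute the resulting root:
Candidate A: set leaf[1] = 16 -> leaves = [22, 16, 74, 94]
  L0: [22, 16, 74, 94]
  L1: h(22,16)=(22*31+16)%997=698 h(74,94)=(74*31+94)%997=394 -> [698, 394]
  L2: h(698,394)=(698*31+394)%997=98 -> [98]
  root = 98 == target 98  ** MATCH **
Candidate B: set leaf[3] = 88 -> leaves = [22, 55, 74, 88]
  L0: [22, 55, 74, 88]
  L1: h(22,55)=(22*31+55)%997=737 h(74,88)=(74*31+88)%997=388 -> [737, 388]
  L2: h(737,388)=(737*31+388)%997=304 -> [304]
  root = 304 != target 98
Candidate C: set leaf[1] = 97 -> leaves = [22, 97, 74, 94]
  L0: [22, 97, 74, 94]
  L1: h(22,97)=(22*31+97)%997=779 h(74,94)=(74*31+94)%997=394 -> [779, 394]
  L2: h(779,394)=(779*31+394)%997=615 -> [615]
  root = 615 != target 98
Candidate D: set leaf[1] = 66 -> leaves = [22, 66, 74, 94]
  L0: [22, 66, 74, 94]
  L1: h(22,66)=(22*31+66)%997=748 h(74,94)=(74*31+94)%997=394 -> [748, 394]
  L2: h(748,394)=(748*31+394)%997=651 -> [651]
  root = 651 != target 98
Candidate A produces the target root.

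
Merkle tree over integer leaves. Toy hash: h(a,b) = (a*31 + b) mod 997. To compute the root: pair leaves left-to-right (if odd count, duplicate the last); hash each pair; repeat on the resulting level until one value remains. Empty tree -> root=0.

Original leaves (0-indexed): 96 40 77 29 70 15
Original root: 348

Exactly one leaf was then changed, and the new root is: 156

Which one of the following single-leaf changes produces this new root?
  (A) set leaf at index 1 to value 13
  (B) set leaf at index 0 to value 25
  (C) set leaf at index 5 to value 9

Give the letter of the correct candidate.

Answer: C

Derivation:
Original leaves: [96, 40, 77, 29, 70, 15]
Target new root: 156
Try each candidate change and compute the resulting root:
Candidate A: set leaf[1] = 13 -> leaves = [96, 13, 77, 29, 70, 15]
  L0: [96, 13, 77, 29, 70, 15]
  L1: h(96,13)=(96*31+13)%997=995 h(77,29)=(77*31+29)%997=422 h(70,15)=(70*31+15)%997=191 -> [995, 422, 191]
  L2: h(995,422)=(995*31+422)%997=360 h(191,191)=(191*31+191)%997=130 -> [360, 130]
  L3: h(360,130)=(360*31+130)%997=323 -> [323]
  root = 323 != target 156
Candidate B: set leaf[0] = 25 -> leaves = [25, 40, 77, 29, 70, 15]
  L0: [25, 40, 77, 29, 70, 15]
  L1: h(25,40)=(25*31+40)%997=815 h(77,29)=(77*31+29)%997=422 h(70,15)=(70*31+15)%997=191 -> [815, 422, 191]
  L2: h(815,422)=(815*31+422)%997=762 h(191,191)=(191*31+191)%997=130 -> [762, 130]
  L3: h(762,130)=(762*31+130)%997=821 -> [821]
  root = 821 != target 156
Candidate C: set leaf[5] = 9 -> leaves = [96, 40, 77, 29, 70, 9]
  L0: [96, 40, 77, 29, 70, 9]
  L1: h(96,40)=(96*31+40)%997=25 h(77,29)=(77*31+29)%997=422 h(70,9)=(70*31+9)%997=185 -> [25, 422, 185]
  L2: h(25,422)=(25*31+422)%997=200 h(185,185)=(185*31+185)%997=935 -> [200, 935]
  L3: h(200,935)=(200*31+935)%997=156 -> [156]
  root = 156 == target 156  ** MATCH **
Candidate C produces the target root.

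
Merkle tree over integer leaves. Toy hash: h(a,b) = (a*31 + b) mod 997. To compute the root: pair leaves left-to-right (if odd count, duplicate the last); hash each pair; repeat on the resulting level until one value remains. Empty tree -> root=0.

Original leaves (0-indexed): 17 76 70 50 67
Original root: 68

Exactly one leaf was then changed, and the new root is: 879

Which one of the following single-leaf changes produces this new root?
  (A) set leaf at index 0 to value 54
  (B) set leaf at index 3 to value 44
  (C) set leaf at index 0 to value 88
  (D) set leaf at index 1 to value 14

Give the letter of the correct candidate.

Answer: B

Derivation:
Original leaves: [17, 76, 70, 50, 67]
Target new root: 879
Try each candidate change and compute the resulting root:
Candidate A: set leaf[0] = 54 -> leaves = [54, 76, 70, 50, 67]
  L0: [54, 76, 70, 50, 67]
  L1: h(54,76)=(54*31+76)%997=753 h(70,50)=(70*31+50)%997=226 h(67,67)=(67*31+67)%997=150 -> [753, 226, 150]
  L2: h(753,226)=(753*31+226)%997=638 h(150,150)=(150*31+150)%997=812 -> [638, 812]
  L3: h(638,812)=(638*31+812)%997=650 -> [650]
  root = 650 != target 879
Candidate B: set leaf[3] = 44 -> leaves = [17, 76, 70, 44, 67]
  L0: [17, 76, 70, 44, 67]
  L1: h(17,76)=(17*31+76)%997=603 h(70,44)=(70*31+44)%997=220 h(67,67)=(67*31+67)%997=150 -> [603, 220, 150]
  L2: h(603,220)=(603*31+220)%997=967 h(150,150)=(150*31+150)%997=812 -> [967, 812]
  L3: h(967,812)=(967*31+812)%997=879 -> [879]
  root = 879 == target 879  ** MATCH **
Candidate C: set leaf[0] = 88 -> leaves = [88, 76, 70, 50, 67]
  L0: [88, 76, 70, 50, 67]
  L1: h(88,76)=(88*31+76)%997=810 h(70,50)=(70*31+50)%997=226 h(67,67)=(67*31+67)%997=150 -> [810, 226, 150]
  L2: h(810,226)=(810*31+226)%997=411 h(150,150)=(150*31+150)%997=812 -> [411, 812]
  L3: h(411,812)=(411*31+812)%997=592 -> [592]
  root = 592 != target 879
Candidate D: set leaf[1] = 14 -> leaves = [17, 14, 70, 50, 67]
  L0: [17, 14, 70, 50, 67]
  L1: h(17,14)=(17*31+14)%997=541 h(70,50)=(70*31+50)%997=226 h(67,67)=(67*31+67)%997=150 -> [541, 226, 150]
  L2: h(541,226)=(541*31+226)%997=48 h(150,150)=(150*31+150)%997=812 -> [48, 812]
  L3: h(48,812)=(48*31+812)%997=306 -> [306]
  root = 306 != target 879
Candidate B produces the target root.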